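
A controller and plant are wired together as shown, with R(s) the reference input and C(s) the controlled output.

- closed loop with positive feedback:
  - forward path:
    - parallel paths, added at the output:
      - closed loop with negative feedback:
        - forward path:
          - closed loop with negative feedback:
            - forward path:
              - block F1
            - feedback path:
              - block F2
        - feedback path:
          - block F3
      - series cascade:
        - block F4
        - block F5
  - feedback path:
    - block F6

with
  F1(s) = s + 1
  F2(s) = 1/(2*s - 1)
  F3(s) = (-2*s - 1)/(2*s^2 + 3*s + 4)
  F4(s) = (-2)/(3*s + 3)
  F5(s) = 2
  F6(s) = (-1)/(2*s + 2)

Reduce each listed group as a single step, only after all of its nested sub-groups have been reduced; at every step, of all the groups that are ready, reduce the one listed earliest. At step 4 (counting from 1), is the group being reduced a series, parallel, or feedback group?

The answer is parallel.

Reasoning:
[1] feedback reduction of F1, F2
[2] close the feedback loop around [F1/(1+F1*F2)], F3
[3] series reduction of F4, F5
[4] combine [[F1/(1+F1*F2)]/(1+[F1/(1+F1*F2)]*F3)], (F4*F5) in parallel
[5] close the feedback loop around ([[F1/(1+F1*F2)]/(1+[F1/(1+F1*F2)]*F3)]+(F4*F5)), F6
The group at step 4 is a parallel group.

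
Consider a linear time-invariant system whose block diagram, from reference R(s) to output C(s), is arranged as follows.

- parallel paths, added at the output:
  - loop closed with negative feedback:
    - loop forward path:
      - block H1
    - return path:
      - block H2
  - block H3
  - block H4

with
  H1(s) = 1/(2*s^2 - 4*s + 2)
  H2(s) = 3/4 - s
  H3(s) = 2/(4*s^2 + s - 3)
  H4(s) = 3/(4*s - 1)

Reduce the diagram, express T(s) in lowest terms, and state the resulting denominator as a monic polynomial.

Reducing step by step:

(1) collapse the loop (H1 forward, H2 return) gives 4/(8*s^2 - 20*s + 11)
(2) add [H1/(1+H1*H2)], H3, H4 (parallel) gives (96*s^4 - 88*s^3 - 176*s^2 + 289*s - 109)/(128*s^5 - 320*s^4 + 72*s^3 + 284*s^2 - 203*s + 33)
Step 2 gives the fully reduced T(s), with no common factor left to cancel. The denominator's leading coefficient is 128, so divide each of its coefficients by 128 to get the monic form.

Answer: s^5 - 5*s^4/2 + 9*s^3/16 + 71*s^2/32 - 203*s/128 + 33/128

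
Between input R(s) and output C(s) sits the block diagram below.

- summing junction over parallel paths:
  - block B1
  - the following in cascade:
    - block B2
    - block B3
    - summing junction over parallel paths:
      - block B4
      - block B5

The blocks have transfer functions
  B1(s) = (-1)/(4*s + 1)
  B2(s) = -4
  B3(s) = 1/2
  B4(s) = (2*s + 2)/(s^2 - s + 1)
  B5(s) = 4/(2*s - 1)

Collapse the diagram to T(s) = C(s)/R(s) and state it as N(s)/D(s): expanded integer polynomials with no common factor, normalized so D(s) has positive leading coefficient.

Answer: (-66*s^3 + 3*s^2 - 15*s - 3)/(8*s^4 - 10*s^3 + 9*s^2 - s - 1)

Working:
Step 1: parallel reduction of B4, B5 -> (8*s^2 - 2*s + 2)/(2*s^3 - 3*s^2 + 3*s - 1)
Step 2: series reduction of B2, B3, (B4+B5) -> (-16*s^2 + 4*s - 4)/(2*s^3 - 3*s^2 + 3*s - 1)
Step 3: parallel reduction of B1, (B2*B3*(B4+B5)), giving the overall T(s)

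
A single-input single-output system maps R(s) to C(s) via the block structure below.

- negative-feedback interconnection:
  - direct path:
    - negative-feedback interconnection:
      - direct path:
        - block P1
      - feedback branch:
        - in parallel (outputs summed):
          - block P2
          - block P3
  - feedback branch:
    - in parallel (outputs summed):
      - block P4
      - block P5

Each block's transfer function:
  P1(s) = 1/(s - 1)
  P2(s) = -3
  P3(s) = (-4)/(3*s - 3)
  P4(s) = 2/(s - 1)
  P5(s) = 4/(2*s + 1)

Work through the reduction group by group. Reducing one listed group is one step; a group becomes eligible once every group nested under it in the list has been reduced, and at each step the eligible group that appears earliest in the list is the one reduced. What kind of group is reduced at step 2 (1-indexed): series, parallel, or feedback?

Reducing step by step:

[1] reduce the parallel group P2, P3
[2] feedback reduction of P1, (P2+P3)
[3] combine P4, P5 in parallel
[4] close the feedback loop around [P1/(1+P1*(P2+P3))], (P4+P5)
The group at step 2 is a feedback group.

Answer: feedback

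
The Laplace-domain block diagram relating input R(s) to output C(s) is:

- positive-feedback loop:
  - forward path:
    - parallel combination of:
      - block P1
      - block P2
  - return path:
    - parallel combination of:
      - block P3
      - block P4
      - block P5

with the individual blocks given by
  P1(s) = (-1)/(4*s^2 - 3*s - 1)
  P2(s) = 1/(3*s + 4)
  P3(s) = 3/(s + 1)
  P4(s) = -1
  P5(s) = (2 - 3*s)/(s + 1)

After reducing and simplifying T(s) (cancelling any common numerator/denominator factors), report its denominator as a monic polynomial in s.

Answer: s^4 + 35*s^3/12 - 4*s^2 - 5*s/4 + 4/3

Working:
Step 1. combine P1, P2 in parallel, giving (4*s^2 - 6*s - 5)/(12*s^3 + 7*s^2 - 15*s - 4)
Step 2. combine P3, P4, P5 in parallel, giving (4 - 4*s)/(s + 1)
Step 3. collapse the loop ((P1+P2) forward, (P3+P4+P5) return), giving (4*s^3 - 2*s^2 - 11*s - 5)/(12*s^4 + 35*s^3 - 48*s^2 - 15*s + 16)
The result of step 3 is T(s) in lowest terms. Its denominator has leading coefficient 12; dividing the denominator through by 12 makes it monic.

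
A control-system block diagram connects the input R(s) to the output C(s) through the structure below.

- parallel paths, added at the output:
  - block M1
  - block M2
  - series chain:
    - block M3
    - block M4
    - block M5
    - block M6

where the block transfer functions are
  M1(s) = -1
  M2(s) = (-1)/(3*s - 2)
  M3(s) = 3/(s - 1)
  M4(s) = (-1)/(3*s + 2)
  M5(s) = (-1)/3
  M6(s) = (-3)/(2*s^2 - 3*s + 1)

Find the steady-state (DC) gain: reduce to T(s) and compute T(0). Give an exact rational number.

1. reduce the series chain M3, M4, M5, M6; result (-3)/(6*s^4 - 11*s^3 + 2*s^2 + 5*s - 2)
2. parallel reduction of M1, M2, (M3*M4*M5*M6); result (-18*s^5 + 39*s^4 - 17*s^3 - 13*s^2 + 2*s + 4)/(18*s^5 - 45*s^4 + 28*s^3 + 11*s^2 - 16*s + 4)
The step-2 result is T(s). Setting s = 0: T(0) = 4/4 = 1.

Final answer: 1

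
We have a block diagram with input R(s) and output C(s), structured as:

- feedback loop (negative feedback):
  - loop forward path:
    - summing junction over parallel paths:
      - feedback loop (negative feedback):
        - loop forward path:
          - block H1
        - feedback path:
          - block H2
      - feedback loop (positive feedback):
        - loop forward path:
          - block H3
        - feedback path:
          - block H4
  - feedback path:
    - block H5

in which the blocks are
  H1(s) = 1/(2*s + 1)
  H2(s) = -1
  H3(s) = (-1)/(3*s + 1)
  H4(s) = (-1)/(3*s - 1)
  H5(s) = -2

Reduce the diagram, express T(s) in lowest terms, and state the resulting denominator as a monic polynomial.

1. feedback reduction of H1, H2; result 1/(2*s)
2. collapse the loop (H3 forward, H4 return); result (1 - 3*s)/(9*s^2 - 2)
3. combine [H1/(1+H1*H2)], [H3/(1-H3*H4)] in parallel; result (3*s^2 + 2*s - 2)/(18*s^3 - 4*s)
4. close the feedback loop around ([H1/(1+H1*H2)]+[H3/(1-H3*H4)]), H5; result (3*s^2 + 2*s - 2)/(18*s^3 - 6*s^2 - 8*s + 4)
That last expression is T(s), already simplified. Scaling its denominator by 1/18 (the reciprocal of the leading coefficient) yields the monic denominator.

Answer: s^3 - s^2/3 - 4*s/9 + 2/9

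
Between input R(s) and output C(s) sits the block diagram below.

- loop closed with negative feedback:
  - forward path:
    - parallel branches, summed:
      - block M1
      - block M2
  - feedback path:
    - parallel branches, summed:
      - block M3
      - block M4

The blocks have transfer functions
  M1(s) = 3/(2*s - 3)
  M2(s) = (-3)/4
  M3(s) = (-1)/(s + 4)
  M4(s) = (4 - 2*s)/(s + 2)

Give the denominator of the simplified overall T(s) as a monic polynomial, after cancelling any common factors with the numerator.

The answer is s^3 + 6*s^2/5 - 197*s/20 + 99/10.

Reasoning:
1. combine M1, M2 in parallel gives (21 - 6*s)/(8*s - 12)
2. add M3, M4 (parallel) gives (-2*s^2 - 5*s + 14)/(s^2 + 6*s + 8)
3. reduce the feedback loop with forward (M1+M2) and return (M3+M4) gives (-6*s^3 - 15*s^2 + 78*s + 168)/(20*s^3 + 24*s^2 - 197*s + 198)
T(s) is the step-3 result (common factors already cancelled). Leading coefficient of the denominator: 20. Divide through by 20 for the monic polynomial.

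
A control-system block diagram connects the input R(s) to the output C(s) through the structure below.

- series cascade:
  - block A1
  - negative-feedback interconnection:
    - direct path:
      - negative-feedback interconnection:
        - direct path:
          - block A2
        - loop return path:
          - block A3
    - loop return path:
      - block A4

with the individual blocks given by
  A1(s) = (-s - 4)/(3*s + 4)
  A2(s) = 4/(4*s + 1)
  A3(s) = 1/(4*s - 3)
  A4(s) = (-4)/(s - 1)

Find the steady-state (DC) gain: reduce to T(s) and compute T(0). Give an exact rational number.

1. feedback reduction of A2, A3; result (16*s - 12)/(16*s^2 - 8*s + 1)
2. close the feedback loop around [A2/(1+A2*A3)], A4; result (16*s^2 - 28*s + 12)/(16*s^3 - 24*s^2 - 55*s + 47)
3. series reduction of A1, [[A2/(1+A2*A3)]/(1+[A2/(1+A2*A3)]*A4)]; result (-16*s^3 - 36*s^2 + 100*s - 48)/(48*s^4 - 8*s^3 - 261*s^2 - 79*s + 188)
DC gain: substitute s = 0 into T(s) from step 3: T(0) = -48/188 = -12/47.

Therefore the answer is -12/47.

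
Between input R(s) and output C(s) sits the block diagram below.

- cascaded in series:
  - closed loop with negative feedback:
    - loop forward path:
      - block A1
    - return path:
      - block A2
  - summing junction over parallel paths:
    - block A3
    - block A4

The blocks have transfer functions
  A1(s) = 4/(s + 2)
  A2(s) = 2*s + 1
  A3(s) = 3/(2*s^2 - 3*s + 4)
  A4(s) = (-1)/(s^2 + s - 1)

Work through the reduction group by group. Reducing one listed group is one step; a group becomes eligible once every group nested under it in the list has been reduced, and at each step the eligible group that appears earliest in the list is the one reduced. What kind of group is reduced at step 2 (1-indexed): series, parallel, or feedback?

Step 1 - feedback reduction of A1, A2
Step 2 - sum the parallel branches A3, A4
Step 3 - multiply [A1/(1+A1*A2)], (A3+A4) (series)
The group at step 2 is a parallel group.

Therefore the answer is parallel.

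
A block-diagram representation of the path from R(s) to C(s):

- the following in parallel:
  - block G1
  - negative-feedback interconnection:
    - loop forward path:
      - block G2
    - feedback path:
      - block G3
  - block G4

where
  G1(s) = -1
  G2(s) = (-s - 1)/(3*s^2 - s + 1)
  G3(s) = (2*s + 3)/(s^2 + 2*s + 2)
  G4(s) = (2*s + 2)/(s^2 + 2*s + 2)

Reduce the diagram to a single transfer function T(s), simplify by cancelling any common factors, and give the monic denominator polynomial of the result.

First reduce the diagram to T(s).

(1) collapse the loop (G2 forward, G3 return), giving (-s^3 - 3*s^2 - 4*s - 2)/(3*s^4 + 5*s^3 + 3*s^2 - 5*s - 1)
(2) reduce the parallel group G1, [G2/(1+G2*G3)], G4, giving (-3*s^6 - 6*s^5 - 8*s^4 - 7*s^3 - 15*s^2 - 12*s - 4)/(3*s^6 + 11*s^5 + 19*s^4 + 11*s^3 - 5*s^2 - 12*s - 2)
That last expression is T(s), already simplified. Scaling its denominator by 1/3 (the reciprocal of the leading coefficient) yields the monic denominator.

Answer: s^6 + 11*s^5/3 + 19*s^4/3 + 11*s^3/3 - 5*s^2/3 - 4*s - 2/3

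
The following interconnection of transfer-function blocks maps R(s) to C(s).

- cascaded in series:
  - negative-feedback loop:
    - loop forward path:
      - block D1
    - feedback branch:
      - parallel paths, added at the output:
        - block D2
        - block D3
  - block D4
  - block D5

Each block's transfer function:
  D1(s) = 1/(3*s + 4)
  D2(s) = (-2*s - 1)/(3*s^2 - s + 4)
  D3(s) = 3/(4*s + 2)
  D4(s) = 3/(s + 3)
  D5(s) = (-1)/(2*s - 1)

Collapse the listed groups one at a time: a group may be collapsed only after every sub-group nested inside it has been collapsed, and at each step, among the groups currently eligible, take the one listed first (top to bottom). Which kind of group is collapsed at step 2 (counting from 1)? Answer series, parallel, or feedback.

Step 1. parallel reduction of D2, D3
Step 2. close the feedback loop around D1, (D2+D3)
Step 3. series reduction of [D1/(1+D1*(D2+D3))], D4, D5
So the answer for step 2 is feedback.

Final answer: feedback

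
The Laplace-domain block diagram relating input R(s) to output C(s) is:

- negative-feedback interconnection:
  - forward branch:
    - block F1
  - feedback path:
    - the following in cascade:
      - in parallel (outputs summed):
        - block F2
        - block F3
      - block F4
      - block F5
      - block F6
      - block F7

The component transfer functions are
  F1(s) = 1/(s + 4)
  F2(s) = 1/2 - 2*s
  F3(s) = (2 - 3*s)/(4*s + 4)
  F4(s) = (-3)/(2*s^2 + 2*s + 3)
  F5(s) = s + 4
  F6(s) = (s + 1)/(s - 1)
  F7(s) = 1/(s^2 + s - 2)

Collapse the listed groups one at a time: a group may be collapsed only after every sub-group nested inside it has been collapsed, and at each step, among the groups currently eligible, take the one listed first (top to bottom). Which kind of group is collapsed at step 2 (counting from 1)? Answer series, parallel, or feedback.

Answer: series

Working:
(1) reduce the parallel group F2, F3
(2) combine (F2+F3), F4, F5, F6, F7 in series
(3) apply the feedback formula to F1, ((F2+F3)*F4*F5*F6*F7)
So the answer for step 2 is series.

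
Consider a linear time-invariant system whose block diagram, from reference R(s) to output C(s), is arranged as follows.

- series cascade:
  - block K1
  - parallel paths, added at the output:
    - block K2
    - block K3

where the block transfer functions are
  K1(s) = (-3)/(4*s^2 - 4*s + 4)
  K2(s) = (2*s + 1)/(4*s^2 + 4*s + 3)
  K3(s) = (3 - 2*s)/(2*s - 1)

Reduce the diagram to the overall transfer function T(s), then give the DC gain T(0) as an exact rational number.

Step 1 - sum the parallel branches K2, K3, giving (-8*s^3 + 8*s^2 + 6*s + 8)/(8*s^3 + 4*s^2 + 2*s - 3)
Step 2 - reduce the series chain K1, (K2+K3), giving (12*s^3 - 12*s^2 - 9*s - 12)/(16*s^5 - 8*s^4 + 12*s^3 - 2*s^2 + 10*s - 6)
That last expression is T(s); at s = 0 only the constant terms survive, so T(0) = -12/(-6) = 2.

Answer: 2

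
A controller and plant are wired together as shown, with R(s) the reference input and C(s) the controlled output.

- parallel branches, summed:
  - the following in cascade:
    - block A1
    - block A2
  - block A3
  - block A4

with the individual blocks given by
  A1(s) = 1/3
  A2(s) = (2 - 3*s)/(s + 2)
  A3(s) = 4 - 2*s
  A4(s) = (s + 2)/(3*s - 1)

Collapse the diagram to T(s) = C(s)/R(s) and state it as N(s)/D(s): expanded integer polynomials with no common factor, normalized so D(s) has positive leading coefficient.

[1] cascade A1, A2, giving (2 - 3*s)/(3*s + 6)
[2] combine (A1*A2), A3, A4 in parallel - this is the overall T(s), already in the required normalized form

Final answer: (-18*s^3 + 93*s - 14)/(9*s^2 + 15*s - 6)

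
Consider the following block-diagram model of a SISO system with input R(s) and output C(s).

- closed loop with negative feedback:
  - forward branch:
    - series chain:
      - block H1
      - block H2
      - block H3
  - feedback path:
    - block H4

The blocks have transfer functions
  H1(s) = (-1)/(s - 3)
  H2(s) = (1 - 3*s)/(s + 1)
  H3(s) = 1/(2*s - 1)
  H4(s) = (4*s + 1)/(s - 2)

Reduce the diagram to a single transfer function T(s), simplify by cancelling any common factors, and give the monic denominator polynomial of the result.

The answer is s^4 - 9*s^3/2 + 9*s^2 + 5*s - 7/2.

Reasoning:
Step 1: cascade H1, H2, H3 = (3*s - 1)/(2*s^3 - 5*s^2 - 4*s + 3)
Step 2: collapse the loop ((H1*H2*H3) forward, H4 return) = (3*s^2 - 7*s + 2)/(2*s^4 - 9*s^3 + 18*s^2 + 10*s - 7)
The result of step 2 is T(s) in lowest terms. Its denominator has leading coefficient 2; dividing the denominator through by 2 makes it monic.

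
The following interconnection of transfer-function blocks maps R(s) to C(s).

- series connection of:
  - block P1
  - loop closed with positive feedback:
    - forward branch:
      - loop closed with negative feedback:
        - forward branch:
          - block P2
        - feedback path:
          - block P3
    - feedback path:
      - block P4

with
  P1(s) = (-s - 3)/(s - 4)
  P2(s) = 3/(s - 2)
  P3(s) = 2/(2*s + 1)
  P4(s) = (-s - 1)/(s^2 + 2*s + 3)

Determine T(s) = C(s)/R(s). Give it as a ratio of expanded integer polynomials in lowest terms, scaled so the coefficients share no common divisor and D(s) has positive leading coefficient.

1. feedback reduction of P2, P3; result (6*s + 3)/(2*s^2 - 3*s + 4)
2. collapse the loop ([P2/(1+P2*P3)] forward, P4 return); result (6*s^3 + 15*s^2 + 24*s + 9)/(2*s^4 + s^3 + 10*s^2 + 8*s + 15)
3. series reduction of P1, [[P2/(1+P2*P3)]/(1-[P2/(1+P2*P3)]*P4)], giving the overall T(s)

Therefore the answer is (-6*s^4 - 33*s^3 - 69*s^2 - 81*s - 27)/(2*s^5 - 7*s^4 + 6*s^3 - 32*s^2 - 17*s - 60).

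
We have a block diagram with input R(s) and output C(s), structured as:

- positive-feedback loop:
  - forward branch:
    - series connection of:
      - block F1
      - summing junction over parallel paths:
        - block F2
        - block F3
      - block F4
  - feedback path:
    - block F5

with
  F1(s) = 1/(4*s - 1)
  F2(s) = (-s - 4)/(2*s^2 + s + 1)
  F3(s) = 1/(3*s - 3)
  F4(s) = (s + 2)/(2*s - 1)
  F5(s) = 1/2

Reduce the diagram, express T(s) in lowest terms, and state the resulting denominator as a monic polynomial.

First reduce the diagram to T(s).

1. parallel reduction of F2, F3, giving (-s^2 - 8*s + 13)/(6*s^3 - 3*s^2 - 3)
2. series reduction of F1, (F2+F3), F4, giving (-s^3 - 10*s^2 - 3*s + 26)/(48*s^5 - 60*s^4 + 24*s^3 - 27*s^2 + 18*s - 3)
3. reduce the feedback loop with forward (F1*(F2+F3)*F4) and return F5, giving (-2*s^3 - 20*s^2 - 6*s + 52)/(96*s^5 - 120*s^4 + 49*s^3 - 44*s^2 + 39*s - 32)
The result of step 3 is T(s) in lowest terms. Its denominator has leading coefficient 96; dividing the denominator through by 96 makes it monic.

Answer: s^5 - 5*s^4/4 + 49*s^3/96 - 11*s^2/24 + 13*s/32 - 1/3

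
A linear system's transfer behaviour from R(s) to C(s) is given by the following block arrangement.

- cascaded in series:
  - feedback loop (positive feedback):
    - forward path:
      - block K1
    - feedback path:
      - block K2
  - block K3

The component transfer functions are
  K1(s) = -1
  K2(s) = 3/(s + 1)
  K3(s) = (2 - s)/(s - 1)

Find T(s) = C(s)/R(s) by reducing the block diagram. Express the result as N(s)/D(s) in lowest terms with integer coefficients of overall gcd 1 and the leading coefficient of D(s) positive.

Step 1. collapse the loop (K1 forward, K2 return); result (-s - 1)/(s + 4)
Step 2. cascade [K1/(1-K1*K2)], K3 - this is the overall T(s), already in the required normalized form

Final answer: (s^2 - s - 2)/(s^2 + 3*s - 4)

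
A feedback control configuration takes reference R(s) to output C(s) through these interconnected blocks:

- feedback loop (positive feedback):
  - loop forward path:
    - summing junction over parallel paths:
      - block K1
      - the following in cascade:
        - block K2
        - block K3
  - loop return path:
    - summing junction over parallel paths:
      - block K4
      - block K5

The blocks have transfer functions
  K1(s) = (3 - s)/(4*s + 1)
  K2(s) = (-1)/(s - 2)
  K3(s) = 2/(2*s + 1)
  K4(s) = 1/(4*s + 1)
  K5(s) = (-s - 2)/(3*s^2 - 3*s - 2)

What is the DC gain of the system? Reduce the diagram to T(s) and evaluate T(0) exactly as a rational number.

Reducing step by step:

[1] cascade K2, K3 = (-2)/(2*s^2 - 3*s - 2)
[2] combine K1, (K2*K3) in parallel = (-2*s^3 + 9*s^2 - 15*s - 8)/(8*s^3 - 10*s^2 - 11*s - 2)
[3] add K4, K5 (parallel) = (-s^2 - 12*s - 4)/(12*s^3 - 9*s^2 - 11*s - 2)
[4] apply the feedback formula to (K1+(K2*K3)), (K4+K5) = (-24*s^6 + 126*s^5 - 239*s^4 - 56*s^3 + 219*s^2 + 118*s + 16)/(96*s^6 - 194*s^5 - 145*s^4 + 254*s^3 + 7*s^2 - 112*s - 28)
That last expression is T(s); at s = 0 only the constant terms survive, so T(0) = 16/(-28) = -4/7.

Answer: -4/7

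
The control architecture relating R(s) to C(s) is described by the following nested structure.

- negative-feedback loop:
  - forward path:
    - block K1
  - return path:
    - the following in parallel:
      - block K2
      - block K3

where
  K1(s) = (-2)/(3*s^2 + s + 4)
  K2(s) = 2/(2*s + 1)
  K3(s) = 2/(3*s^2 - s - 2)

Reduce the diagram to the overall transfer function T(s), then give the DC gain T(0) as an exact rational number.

Step 1. parallel reduction of K2, K3 gives (6*s^2 + 2*s - 2)/(6*s^3 + s^2 - 5*s - 2)
Step 2. feedback reduction of K1, (K2+K3) gives (-12*s^3 - 2*s^2 + 10*s + 4)/(18*s^5 + 9*s^4 + 10*s^3 - 19*s^2 - 26*s - 4)
Evaluating the step-2 result (the overall T(s)) at s = 0 gives T(0) = 4/(-4) = -1.

Final answer: -1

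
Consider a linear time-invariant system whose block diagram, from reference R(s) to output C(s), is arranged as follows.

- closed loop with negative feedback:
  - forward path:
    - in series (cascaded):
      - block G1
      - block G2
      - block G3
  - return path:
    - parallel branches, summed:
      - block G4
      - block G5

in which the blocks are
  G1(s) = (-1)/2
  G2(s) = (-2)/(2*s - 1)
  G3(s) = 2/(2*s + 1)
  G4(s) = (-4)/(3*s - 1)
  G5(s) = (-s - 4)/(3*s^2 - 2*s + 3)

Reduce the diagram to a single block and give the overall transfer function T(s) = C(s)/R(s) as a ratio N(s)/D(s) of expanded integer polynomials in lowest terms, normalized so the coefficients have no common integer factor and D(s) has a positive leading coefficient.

Step 1 - multiply G1, G2, G3 (series); result 2/(4*s^2 - 1)
Step 2 - sum the parallel branches G4, G5; result (-15*s^2 - 3*s - 8)/(9*s^3 - 9*s^2 + 11*s - 3)
Step 3 - collapse the loop ((G1*G2*G3) forward, (G4+G5) return), giving the overall T(s)

Hence the answer: (18*s^3 - 18*s^2 + 22*s - 6)/(36*s^5 - 36*s^4 + 35*s^3 - 33*s^2 - 17*s - 13)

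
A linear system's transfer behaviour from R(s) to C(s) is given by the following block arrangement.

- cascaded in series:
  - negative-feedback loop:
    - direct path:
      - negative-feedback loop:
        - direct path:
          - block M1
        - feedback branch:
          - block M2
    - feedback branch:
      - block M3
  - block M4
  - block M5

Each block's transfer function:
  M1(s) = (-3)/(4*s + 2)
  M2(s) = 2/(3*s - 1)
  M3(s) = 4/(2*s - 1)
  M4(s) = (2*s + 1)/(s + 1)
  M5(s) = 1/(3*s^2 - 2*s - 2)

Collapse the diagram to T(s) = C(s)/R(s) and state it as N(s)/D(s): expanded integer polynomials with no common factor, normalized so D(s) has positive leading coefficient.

Answer: (-36*s^3 + 12*s^2 + 9*s - 3)/(72*s^6 - 266*s^4 - 10*s^3 + 252*s^2 + 28*s - 40)

Working:
[1] feedback reduction of M1, M2 gives (3 - 9*s)/(12*s^2 + 2*s - 8)
[2] collapse the loop ([M1/(1+M1*M2)] forward, M3 return) gives (-18*s^2 + 15*s - 3)/(24*s^3 - 8*s^2 - 54*s + 20)
[3] combine [[M1/(1+M1*M2)]/(1+[M1/(1+M1*M2)]*M3)], M4, M5 in series: this yields T(s), and no further normalization is needed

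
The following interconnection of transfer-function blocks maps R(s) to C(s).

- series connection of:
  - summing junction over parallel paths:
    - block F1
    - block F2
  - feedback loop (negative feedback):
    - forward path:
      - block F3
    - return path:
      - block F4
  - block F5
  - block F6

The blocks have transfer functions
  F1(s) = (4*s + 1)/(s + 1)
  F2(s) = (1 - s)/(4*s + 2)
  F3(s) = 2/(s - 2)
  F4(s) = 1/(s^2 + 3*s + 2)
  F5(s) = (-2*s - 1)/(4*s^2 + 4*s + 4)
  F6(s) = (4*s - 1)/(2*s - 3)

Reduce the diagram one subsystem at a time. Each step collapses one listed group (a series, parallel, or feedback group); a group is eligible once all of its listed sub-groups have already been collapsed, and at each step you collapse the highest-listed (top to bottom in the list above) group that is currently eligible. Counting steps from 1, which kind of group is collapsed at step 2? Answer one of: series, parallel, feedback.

The answer is feedback.

Reasoning:
Step 1: reduce the parallel group F1, F2
Step 2: collapse the loop (F3 forward, F4 return)
Step 3: reduce the series chain (F1+F2), [F3/(1+F3*F4)], F5, F6
The group at step 2 is a feedback group.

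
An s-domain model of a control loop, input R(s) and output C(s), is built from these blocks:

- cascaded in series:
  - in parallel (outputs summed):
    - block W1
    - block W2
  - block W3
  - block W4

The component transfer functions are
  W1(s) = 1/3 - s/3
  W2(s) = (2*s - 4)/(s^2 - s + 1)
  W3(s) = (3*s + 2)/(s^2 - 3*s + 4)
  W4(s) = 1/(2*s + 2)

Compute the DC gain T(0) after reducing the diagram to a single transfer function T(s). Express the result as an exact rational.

Step 1 - add W1, W2 (parallel) -> (-s^3 + 2*s^2 + 4*s - 11)/(3*s^2 - 3*s + 3)
Step 2 - cascade (W1+W2), W3, W4 -> (-3*s^4 + 4*s^3 + 16*s^2 - 25*s - 22)/(6*s^5 - 18*s^4 + 24*s^3 + 6*s^2 - 18*s + 24)
The step-2 result is T(s). Setting s = 0: T(0) = -22/24 = -11/12.

Hence the answer: -11/12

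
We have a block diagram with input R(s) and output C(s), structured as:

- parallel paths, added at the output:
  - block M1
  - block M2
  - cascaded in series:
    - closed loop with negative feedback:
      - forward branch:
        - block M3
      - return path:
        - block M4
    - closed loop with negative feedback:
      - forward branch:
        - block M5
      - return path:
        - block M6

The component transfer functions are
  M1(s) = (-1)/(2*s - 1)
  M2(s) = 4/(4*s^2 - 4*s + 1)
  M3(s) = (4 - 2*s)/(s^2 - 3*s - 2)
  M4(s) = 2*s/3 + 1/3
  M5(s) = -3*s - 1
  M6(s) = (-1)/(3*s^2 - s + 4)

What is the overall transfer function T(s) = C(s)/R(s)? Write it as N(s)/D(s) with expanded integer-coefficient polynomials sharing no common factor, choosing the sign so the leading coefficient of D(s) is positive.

The answer is (-216*s^6 + 642*s^5 - 757*s^4 + 825*s^3 - 259*s^2 - 9*s + 98)/(12*s^6 + 32*s^5 + 27*s^4 + 19*s^3 - 19*s^2 - 21*s + 10).

Reasoning:
Step 1 - collapse the loop (M3 forward, M4 return), giving (6*s - 12)/(s^2 + 3*s + 2)
Step 2 - feedback reduction of M5, M6, giving (-9*s^3 - 11*s - 4)/(3*s^2 + 2*s + 5)
Step 3 - series reduction of [M3/(1+M3*M4)], [M5/(1+M5*M6)], giving (-54*s^4 + 108*s^3 - 66*s^2 + 108*s + 48)/(3*s^4 + 11*s^3 + 17*s^2 + 19*s + 10)
Step 4 - reduce the parallel group M1, M2, ([M3/(1+M3*M4)]*[M5/(1+M5*M6)]): this yields T(s), and no further normalization is needed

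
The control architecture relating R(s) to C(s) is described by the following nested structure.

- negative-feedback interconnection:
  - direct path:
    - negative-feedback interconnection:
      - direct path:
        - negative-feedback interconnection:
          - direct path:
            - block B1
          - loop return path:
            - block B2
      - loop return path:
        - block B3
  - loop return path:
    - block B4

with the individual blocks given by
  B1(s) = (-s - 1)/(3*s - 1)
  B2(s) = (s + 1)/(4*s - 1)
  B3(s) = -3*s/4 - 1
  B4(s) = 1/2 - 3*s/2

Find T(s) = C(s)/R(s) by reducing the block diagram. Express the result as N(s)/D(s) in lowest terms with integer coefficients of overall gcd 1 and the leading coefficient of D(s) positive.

[1] close the feedback loop around B1, B2: (-4*s^2 - 3*s + 1)/(11*s^2 - 9*s)
[2] apply the feedback formula to [B1/(1+B1*B2)], B3: (-16*s^2 - 12*s + 4)/(12*s^3 + 69*s^2 - 27*s - 4)
[3] reduce the feedback loop with forward [[B1/(1+B1*B2)]/(1+[B1/(1+B1*B2)]*B3)] and return B4, giving the overall T(s)

Answer: (-16*s^2 - 12*s + 4)/(36*s^3 + 79*s^2 - 39*s - 2)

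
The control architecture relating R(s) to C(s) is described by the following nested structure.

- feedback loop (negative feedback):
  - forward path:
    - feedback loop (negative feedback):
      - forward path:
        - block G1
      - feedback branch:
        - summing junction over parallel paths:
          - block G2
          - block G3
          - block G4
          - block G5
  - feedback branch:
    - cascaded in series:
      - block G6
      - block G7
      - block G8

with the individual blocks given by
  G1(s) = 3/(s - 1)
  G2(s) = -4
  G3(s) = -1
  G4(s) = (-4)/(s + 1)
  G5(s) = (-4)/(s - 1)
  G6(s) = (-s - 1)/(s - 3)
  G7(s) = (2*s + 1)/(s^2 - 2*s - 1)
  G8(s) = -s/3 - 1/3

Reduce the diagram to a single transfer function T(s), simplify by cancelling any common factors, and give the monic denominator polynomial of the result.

Reducing step by step:

Step 1. combine G2, G3, G4, G5 in parallel; result (-5*s^2 - 8*s + 5)/(s^2 - 1)
Step 2. collapse the loop (G1 forward, (G2+G3+G4+G5) return); result (3*s^2 - 3)/(s^3 - 16*s^2 - 25*s + 16)
Step 3. reduce the series chain G6, G7, G8; result (2*s^3 + 5*s^2 + 4*s + 1)/(3*s^3 - 15*s^2 + 15*s + 9)
Step 4. reduce the feedback loop with forward [G1/(1+G1*(G2+G3+G4+G5))] and return (G6*G7*G8); result (3*s^5 - 15*s^4 + 12*s^3 + 24*s^2 - 15*s - 9)/(s^6 - 19*s^5 + 65*s^4 + 66*s^3 - 257*s^2 + s + 47)
No further cancellation is possible in the step-4 result, so that is T(s). Its denominator is already monic.

Answer: s^6 - 19*s^5 + 65*s^4 + 66*s^3 - 257*s^2 + s + 47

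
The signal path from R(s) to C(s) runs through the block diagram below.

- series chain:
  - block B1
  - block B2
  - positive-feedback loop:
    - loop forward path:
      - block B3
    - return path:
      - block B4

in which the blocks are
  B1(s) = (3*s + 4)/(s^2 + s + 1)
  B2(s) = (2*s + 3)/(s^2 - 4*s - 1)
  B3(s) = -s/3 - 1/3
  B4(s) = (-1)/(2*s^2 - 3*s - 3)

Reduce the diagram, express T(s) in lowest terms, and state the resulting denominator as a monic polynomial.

Reducing step by step:

Step 1: feedback reduction of B3, B4 = (-2*s^3 + s^2 + 6*s + 3)/(6*s^2 - 10*s - 10)
Step 2: combine B1, B2, [B3/(1-B3*B4)] in series = (-12*s^5 - 28*s^4 + 29*s^3 + 132*s^2 + 123*s + 36)/(6*s^6 - 28*s^5 - 4*s^4 + 40*s^3 + 84*s^2 + 60*s + 10)
T(s) is the step-2 result (common factors already cancelled). Leading coefficient of the denominator: 6. Divide through by 6 for the monic polynomial.

Answer: s^6 - 14*s^5/3 - 2*s^4/3 + 20*s^3/3 + 14*s^2 + 10*s + 5/3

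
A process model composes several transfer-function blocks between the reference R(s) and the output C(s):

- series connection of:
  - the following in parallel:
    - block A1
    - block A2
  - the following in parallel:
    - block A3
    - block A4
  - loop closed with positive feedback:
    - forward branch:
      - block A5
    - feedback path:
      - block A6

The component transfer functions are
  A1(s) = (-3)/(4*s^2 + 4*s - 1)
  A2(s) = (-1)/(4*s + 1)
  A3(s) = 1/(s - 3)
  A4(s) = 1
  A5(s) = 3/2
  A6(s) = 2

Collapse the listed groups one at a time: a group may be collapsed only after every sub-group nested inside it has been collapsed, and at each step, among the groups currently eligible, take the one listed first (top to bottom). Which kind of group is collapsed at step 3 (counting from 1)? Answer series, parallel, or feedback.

[1] sum the parallel branches A1, A2
[2] reduce the parallel group A3, A4
[3] feedback reduction of A5, A6
[4] cascade (A1+A2), (A3+A4), [A5/(1-A5*A6)]
The group at step 3 is a feedback group.

Hence the answer: feedback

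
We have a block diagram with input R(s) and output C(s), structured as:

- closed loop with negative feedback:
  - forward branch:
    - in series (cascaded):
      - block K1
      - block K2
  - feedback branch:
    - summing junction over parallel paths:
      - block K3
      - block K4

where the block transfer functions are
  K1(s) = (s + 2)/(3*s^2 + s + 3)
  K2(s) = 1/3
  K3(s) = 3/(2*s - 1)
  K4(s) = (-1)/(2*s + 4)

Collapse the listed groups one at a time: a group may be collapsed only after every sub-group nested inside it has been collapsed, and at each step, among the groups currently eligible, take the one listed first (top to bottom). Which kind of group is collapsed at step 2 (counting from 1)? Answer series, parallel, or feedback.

Step 1: combine K1, K2 in series
Step 2: add K3, K4 (parallel)
Step 3: reduce the feedback loop with forward (K1*K2) and return (K3+K4)
The group at step 2 is a parallel group.

Hence the answer: parallel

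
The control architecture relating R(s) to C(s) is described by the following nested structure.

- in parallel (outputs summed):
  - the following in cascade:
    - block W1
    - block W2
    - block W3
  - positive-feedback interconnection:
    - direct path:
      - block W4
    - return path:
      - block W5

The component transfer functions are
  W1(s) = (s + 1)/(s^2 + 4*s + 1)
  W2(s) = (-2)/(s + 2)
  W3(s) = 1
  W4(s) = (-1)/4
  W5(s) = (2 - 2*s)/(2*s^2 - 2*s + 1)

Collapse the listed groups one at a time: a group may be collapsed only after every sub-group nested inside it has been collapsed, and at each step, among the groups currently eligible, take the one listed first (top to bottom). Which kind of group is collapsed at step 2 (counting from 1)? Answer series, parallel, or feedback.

Answer: feedback

Working:
Step 1: reduce the series chain W1, W2, W3
Step 2: reduce the feedback loop with forward W4 and return W5
Step 3: combine (W1*W2*W3), [W4/(1-W4*W5)] in parallel
So the answer for step 2 is feedback.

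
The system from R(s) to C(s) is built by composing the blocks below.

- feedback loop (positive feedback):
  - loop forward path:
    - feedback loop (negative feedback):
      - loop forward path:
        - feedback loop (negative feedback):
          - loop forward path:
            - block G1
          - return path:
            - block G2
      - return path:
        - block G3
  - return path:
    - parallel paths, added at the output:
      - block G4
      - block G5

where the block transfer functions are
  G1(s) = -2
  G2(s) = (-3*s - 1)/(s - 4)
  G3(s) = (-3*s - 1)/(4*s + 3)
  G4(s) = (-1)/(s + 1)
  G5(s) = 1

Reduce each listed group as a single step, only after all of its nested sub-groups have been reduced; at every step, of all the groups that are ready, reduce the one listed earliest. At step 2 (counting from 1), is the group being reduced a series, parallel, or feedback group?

Reducing step by step:

Step 1. apply the feedback formula to G1, G2
Step 2. close the feedback loop around [G1/(1+G1*G2)], G3
Step 3. add G4, G5 (parallel)
Step 4. feedback reduction of [[G1/(1+G1*G2)]/(1+[G1/(1+G1*G2)]*G3)], (G4+G5)
So the answer for step 2 is feedback.

Answer: feedback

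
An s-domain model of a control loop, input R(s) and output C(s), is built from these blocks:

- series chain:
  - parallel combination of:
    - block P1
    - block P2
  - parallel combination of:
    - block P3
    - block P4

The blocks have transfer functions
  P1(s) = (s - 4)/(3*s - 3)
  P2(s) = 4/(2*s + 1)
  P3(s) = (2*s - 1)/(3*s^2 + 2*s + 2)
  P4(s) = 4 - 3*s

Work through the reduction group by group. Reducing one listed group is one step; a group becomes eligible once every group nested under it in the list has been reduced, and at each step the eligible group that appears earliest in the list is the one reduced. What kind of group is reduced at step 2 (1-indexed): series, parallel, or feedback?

Reducing step by step:

Step 1 - add P1, P2 (parallel)
Step 2 - combine P3, P4 in parallel
Step 3 - reduce the series chain (P1+P2), (P3+P4)
Step 2 collapses a parallel group.

Answer: parallel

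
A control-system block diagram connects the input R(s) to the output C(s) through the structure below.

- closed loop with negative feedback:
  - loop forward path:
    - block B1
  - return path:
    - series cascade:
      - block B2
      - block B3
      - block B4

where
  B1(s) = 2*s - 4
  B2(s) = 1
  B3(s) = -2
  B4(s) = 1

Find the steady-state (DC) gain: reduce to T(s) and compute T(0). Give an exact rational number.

Step 1: multiply B2, B3, B4 (series) -> -2
Step 2: close the feedback loop around B1, (B2*B3*B4) -> (4 - 2*s)/(4*s - 9)
The step-2 result is T(s). Setting s = 0: T(0) = 4/(-9) = -4/9.

Therefore the answer is -4/9.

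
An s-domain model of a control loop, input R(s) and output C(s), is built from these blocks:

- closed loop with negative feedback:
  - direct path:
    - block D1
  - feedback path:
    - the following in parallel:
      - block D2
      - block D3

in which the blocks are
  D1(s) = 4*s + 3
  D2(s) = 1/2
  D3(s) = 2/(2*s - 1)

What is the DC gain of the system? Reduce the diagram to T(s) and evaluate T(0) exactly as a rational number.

Answer: -6/7

Working:
1. combine D2, D3 in parallel: (2*s + 3)/(4*s - 2)
2. feedback reduction of D1, (D2+D3): (16*s^2 + 4*s - 6)/(8*s^2 + 22*s + 7)
Evaluating the step-2 result (the overall T(s)) at s = 0 gives T(0) = -6/7.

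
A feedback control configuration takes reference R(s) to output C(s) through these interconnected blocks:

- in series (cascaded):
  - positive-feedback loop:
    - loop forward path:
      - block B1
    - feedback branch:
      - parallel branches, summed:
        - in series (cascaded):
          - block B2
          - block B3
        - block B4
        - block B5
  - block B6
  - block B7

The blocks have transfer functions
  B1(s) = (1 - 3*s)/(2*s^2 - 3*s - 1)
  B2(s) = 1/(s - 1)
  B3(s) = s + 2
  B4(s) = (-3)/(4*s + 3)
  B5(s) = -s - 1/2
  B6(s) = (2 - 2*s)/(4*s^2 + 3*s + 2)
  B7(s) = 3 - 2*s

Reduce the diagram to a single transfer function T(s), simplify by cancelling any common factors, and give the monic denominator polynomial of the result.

The answer is s^6 + s^5 - 87*s^4/16 - 383*s^3/32 - 109*s^2/16 - 75*s/32 + 15/16.

Reasoning:
(1) multiply B2, B3 (series), giving (s + 2)/(s - 1)
(2) combine (B2*B3), B4, B5 in parallel, giving (-8*s^3 + 6*s^2 + 23*s + 21)/(8*s^2 - 2*s - 6)
(3) collapse the loop (B1 forward, ((B2*B3)+B4+B5) return), giving (24*s^3 - 14*s^2 - 16*s + 6)/(8*s^4 + 2*s^3 - 49*s^2 - 60*s + 15)
(4) reduce the series chain [B1/(1-B1*((B2*B3)+B4+B5))], B6, B7, giving (96*s^5 - 296*s^4 + 220*s^3 + 100*s^2 - 156*s + 36)/(32*s^6 + 32*s^5 - 174*s^4 - 383*s^3 - 218*s^2 - 75*s + 30)
That last expression is T(s), already simplified. Scaling its denominator by 1/32 (the reciprocal of the leading coefficient) yields the monic denominator.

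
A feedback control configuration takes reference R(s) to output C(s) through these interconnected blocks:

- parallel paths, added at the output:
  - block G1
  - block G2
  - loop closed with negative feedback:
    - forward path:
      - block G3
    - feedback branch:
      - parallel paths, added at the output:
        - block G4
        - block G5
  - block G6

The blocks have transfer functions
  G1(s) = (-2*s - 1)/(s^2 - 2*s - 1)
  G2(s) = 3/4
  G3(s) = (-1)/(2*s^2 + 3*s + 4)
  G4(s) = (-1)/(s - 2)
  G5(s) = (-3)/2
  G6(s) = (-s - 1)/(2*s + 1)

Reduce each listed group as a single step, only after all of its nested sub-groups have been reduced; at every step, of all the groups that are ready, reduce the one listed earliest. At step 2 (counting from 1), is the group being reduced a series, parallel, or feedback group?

The answer is feedback.

Reasoning:
Step 1 - reduce the parallel group G4, G5
Step 2 - collapse the loop (G3 forward, (G4+G5) return)
Step 3 - sum the parallel branches G1, G2, [G3/(1+G3*(G4+G5))], G6
Step 2: feedback.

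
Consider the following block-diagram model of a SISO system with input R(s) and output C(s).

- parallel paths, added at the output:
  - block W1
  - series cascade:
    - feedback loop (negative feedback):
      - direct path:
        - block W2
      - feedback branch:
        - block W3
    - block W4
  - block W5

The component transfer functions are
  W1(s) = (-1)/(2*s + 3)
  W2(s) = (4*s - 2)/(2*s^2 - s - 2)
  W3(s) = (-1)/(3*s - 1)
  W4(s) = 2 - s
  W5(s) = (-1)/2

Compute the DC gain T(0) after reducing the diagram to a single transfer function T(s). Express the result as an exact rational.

[1] feedback reduction of W2, W3, giving (12*s^2 - 10*s + 2)/(6*s^3 - 5*s^2 - 9*s + 4)
[2] series reduction of [W2/(1+W2*W3)], W4, giving (-12*s^3 + 34*s^2 - 22*s + 4)/(6*s^3 - 5*s^2 - 9*s + 4)
[3] add W1, ([W2/(1+W2*W3)]*W4), W5 (parallel), giving (-60*s^4 + 44*s^3 + 159*s^2 - 79*s + 4)/(24*s^4 + 16*s^3 - 66*s^2 - 38*s + 24)
Evaluating the step-3 result (the overall T(s)) at s = 0 gives T(0) = 4/24 = 1/6.

Answer: 1/6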